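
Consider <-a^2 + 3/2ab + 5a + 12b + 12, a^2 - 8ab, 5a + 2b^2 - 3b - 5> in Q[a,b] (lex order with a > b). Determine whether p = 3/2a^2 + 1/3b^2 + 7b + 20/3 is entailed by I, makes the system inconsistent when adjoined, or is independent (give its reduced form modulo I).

3/2a^2 + 1/3b^2 + 7b + 20/3 lies in I (it reduces to 0).

First compute the reduced Gröbner basis of I by Buchberger's algorithm.
f_1 = -a^2 + 3/2ab + 5a + 12b + 12, LT = a^2.
f_2 = a^2 - 8ab, LT = a^2.
f_3 = 5a + 2b^2 - 3b - 5, LT = a.

S(f_1,f_2): lcm = a^2. S = 13/2ab - 5a - 12b - 12.
  reduce S modulo (f_1, f_2, f_3):
  remainder -13/5b^3 + 59/10b^2 - 17/2b - 17 ≠ 0; add h_4 = -13/5b^3 + 59/10b^2 - 17/2b - 17 to the basis.

S(f_1,f_3): lcm = a^2. S = -2/5ab^2 - 9/10ab - 4a - 12b - 12.
  reduce S modulo (f_1, f_2, f_3, h_4):
  remainder 1042/845b^2 - 15147/845b - 16189/845 ≠ 0; add h_5 = 1042/845b^2 - 15147/845b - 16189/845 to the basis.

S(h_4,h_5): lcm = b^3. S = 83086/6773b^2 + 127371/6773b + 85/13.
  reduce S modulo (f_1, f_2, f_3, h_4, h_5):
  remainder 53508624/271441b + 53508624/271441 ≠ 0; add h_6 = 53508624/271441b + 53508624/271441 to the basis.

The other S-polynomials (S(f_2,f_3), S(f_1,h_4), S(f_2,h_4), S(f_3,h_4), S(f_1,h_5), S(f_2,h_5), S(f_3,h_5), S(f_1,h_6), S(f_2,h_6), S(f_3,h_6), S(h_4,h_6), S(h_5,h_6)) all reduce to 0 modulo the current basis, so we have a Gröbner basis.
Inter-reduce: drop elements whose leading term is divisible by another's, tail-reduce, and make monic.
Reduced Gröbner basis: {a, b + 1}.
Label its elements g_1 = a, g_2 = b + 1.

Reduce p = 3/2a^2 + 1/3b^2 + 7b + 20/3 modulo G:
  leading term a^2: subtract (3/2a)·g_1 from 3/2a^2 + 1/3b^2 + 7b + 20/3 → 1/3b^2 + 7b + 20/3
  leading term b^2: subtract (1/3b)·g_2 from 1/3b^2 + 7b + 20/3 → 20/3b + 20/3
  leading term b: subtract (20/3)·g_2 from 20/3b + 20/3 → 0
  normal form = 0.
Since the normal form is 0, p ∈ I.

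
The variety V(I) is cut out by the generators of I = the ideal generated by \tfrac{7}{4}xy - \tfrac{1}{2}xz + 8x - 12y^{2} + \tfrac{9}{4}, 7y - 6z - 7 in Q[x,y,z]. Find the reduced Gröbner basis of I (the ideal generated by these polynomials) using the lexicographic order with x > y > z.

f_1 = \tfrac{7}{4}xy - \tfrac{1}{2}xz + 8x - 12y^{2} + \tfrac{9}{4}, LT = xy.
f_2 = 7y - 6z - 7, LT = y.

S(f_1,f_2): lcm = xy. S = \tfrac{4}{7}xz + \tfrac{39}{7}x - \tfrac{48}{7}y^{2} + \tfrac{9}{7}.
  leading term xz: no divisor's leading term divides it; move \tfrac{4}{7}xz to the remainder.
  leading term x: no divisor's leading term divides it; move \tfrac{39}{7}x to the remainder.
  leading term y^{2}: subtract (-\tfrac{48}{49}y)·f_2 from -\tfrac{48}{7}y^{2} + \tfrac{9}{7} → -\tfrac{288}{49}yz - \tfrac{48}{7}y + \tfrac{9}{7}
  leading term yz: subtract (-\tfrac{288}{343}z)·f_2 from -\tfrac{288}{49}yz - \tfrac{48}{7}y + \tfrac{9}{7} → -\tfrac{48}{7}y - \tfrac{1728}{343}z^{2} - \tfrac{288}{49}z + \tfrac{9}{7}
  leading term y: subtract (-\tfrac{48}{49})·f_2 from -\tfrac{48}{7}y - \tfrac{1728}{343}z^{2} - \tfrac{288}{49}z + \tfrac{9}{7} → -\tfrac{1728}{343}z^{2} - \tfrac{576}{49}z - \tfrac{39}{7}
  leading term z^{2}: no divisor's leading term divides it; move -\tfrac{1728}{343}z^{2} to the remainder.
  leading term z: no divisor's leading term divides it; move -\tfrac{576}{49}z to the remainder.
  leading term 1: no divisor's leading term divides it; move -\tfrac{39}{7} to the remainder.
  remainder \tfrac{4}{7}xz + \tfrac{39}{7}x - \tfrac{1728}{343}z^{2} - \tfrac{576}{49}z - \tfrac{39}{7} ≠ 0; add g_3 = \tfrac{4}{7}xz + \tfrac{39}{7}x - \tfrac{1728}{343}z^{2} - \tfrac{576}{49}z - \tfrac{39}{7} to the basis.

The other S-polynomials (S(f_1,g_3), S(f_2,g_3)) all reduce to 0 modulo the current basis, so we have a Gröbner basis.
Inter-reduce: drop elements whose leading term is divisible by another's, tail-reduce, and make monic.

G = {xz + \tfrac{39}{4}x - \tfrac{432}{49}z^{2} - \tfrac{144}{7}z - \tfrac{39}{4}, y - \tfrac{6}{7}z - 1}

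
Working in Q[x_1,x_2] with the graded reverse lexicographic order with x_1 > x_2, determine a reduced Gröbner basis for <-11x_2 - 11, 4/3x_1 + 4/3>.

f_1 = -11x_2 - 11, LT = x_2.
f_2 = 4/3x_1 + 4/3, LT = x_1.

S(f_1,f_2): leading monomials are coprime, so the S-polynomial reduces to 0 (Buchberger's first criterion).
Every S-polynomial of the final basis reduces to 0, so we have a Gröbner basis.

G = {x_1 + 1, x_2 + 1}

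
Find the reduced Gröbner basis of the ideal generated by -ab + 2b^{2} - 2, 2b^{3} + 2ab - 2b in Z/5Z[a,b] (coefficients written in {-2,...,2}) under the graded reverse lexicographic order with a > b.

G = {a^{2} - 2a, ab + 2a, b^{2} + a - 1}

f_1 = -ab + 2b^{2} - 2, LT = ab.
f_2 = 2b^{3} + 2ab - 2b, LT = b^{3}.

S(f_1,f_2): lcm = ab^{3}. S = -2b^{4} - a^{2}b + ab + 2b^{2}.
  leading term b^{4}: subtract (-b)·f_2 from -2b^{4} - a^{2}b + ab + 2b^{2} → -a^{2}b + 2ab^{2} + ab
  leading term a^{2}b: subtract (a)·f_1 from -a^{2}b + 2ab^{2} + ab → ab + 2a
  leading term ab: subtract (-1)·f_1 from ab + 2a → 2b^{2} + 2a - 2
  leading term b^{2}: no divisor's leading term divides it; move 2b^{2} to the remainder.
  leading term a: no divisor's leading term divides it; move 2a to the remainder.
  leading term 1: no divisor's leading term divides it; move -2 to the remainder.
  remainder 2b^{2} + 2a - 2 ≠ 0; add g_3 = 2b^{2} + 2a - 2 to the basis.

S(f_1,g_3): lcm = ab^{2}. S = -2b^{3} - a^{2} + a + 2b.
  leading term b^{3}: subtract (-1)·f_2 from -2b^{3} - a^{2} + a + 2b → -a^{2} + 2ab + a
  leading term a^{2}: no divisor's leading term divides it; move -a^{2} to the remainder.
  leading term ab: subtract (-2)·f_1 from 2ab + a → -b^{2} + a + 1
  leading term b^{2}: subtract (2)·g_3 from -b^{2} + a + 1 → 2a
  leading term a: no divisor's leading term divides it; move 2a to the remainder.
  remainder -a^{2} + 2a ≠ 0; add g_4 = -a^{2} + 2a to the basis.

The other S-polynomials (S(f_2,g_3), S(f_1,g_4), S(f_2,g_4), S(g_3,g_4)) all reduce to 0 modulo the current basis, so we have a Gröbner basis.
Inter-reduce: drop elements whose leading term is divisible by another's, tail-reduce, and make monic.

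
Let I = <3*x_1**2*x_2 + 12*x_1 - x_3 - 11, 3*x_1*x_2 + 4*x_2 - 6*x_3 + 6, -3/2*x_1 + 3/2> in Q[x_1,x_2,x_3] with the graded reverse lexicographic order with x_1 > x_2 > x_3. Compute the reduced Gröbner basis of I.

G = {x_1 - 1, x_2, x_3 - 1}

The reduced Gröbner basis is the canonical form of the ideal for this ordering.

f_1 = 3*x_1**2*x_2 + 12*x_1 - x_3 - 11, LT = x_1**2*x_2.
f_2 = 3*x_1*x_2 + 4*x_2 - 6*x_3 + 6, LT = x_1*x_2.
f_3 = -3/2*x_1 + 3/2, LT = x_1.

S(f_1,f_2): lcm = x_1**2*x_2. S = -4/3*x_1*x_2 + 2*x_1*x_3 + 2*x_1 - 1/3*x_3 - 11/3.
  reduce S modulo (f_1, f_2, f_3):
  remainder 16/9*x_2 - x_3 + 1 ≠ 0; add g_4 = 16/9*x_2 - x_3 + 1 to the basis.

S(f_1,f_3): lcm = x_1**2*x_2. S = x_1*x_2 + 4*x_1 - 1/3*x_3 - 11/3.
  reduce S modulo (f_1, f_2, f_3, g_4):
  remainder 11/12*x_3 - 11/12 ≠ 0; add g_5 = 11/12*x_3 - 11/12 to the basis.

The other S-polynomials (S(f_2,f_3), S(f_1,g_4), S(f_2,g_4), S(f_3,g_4), S(f_1,g_5), S(f_2,g_5), S(f_3,g_5), S(g_4,g_5)) all reduce to 0 modulo the current basis, so we have a Gröbner basis.
Inter-reduce: drop elements whose leading term is divisible by another's, tail-reduce, and make monic.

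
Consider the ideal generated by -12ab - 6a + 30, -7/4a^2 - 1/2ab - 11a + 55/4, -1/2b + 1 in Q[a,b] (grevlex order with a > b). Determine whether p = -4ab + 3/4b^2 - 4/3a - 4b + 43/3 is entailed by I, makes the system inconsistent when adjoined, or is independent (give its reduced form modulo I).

-4ab + 3/4b^2 - 4/3a - 4b + 43/3 lies in I (it reduces to 0).

First compute the reduced Gröbner basis of I by Buchberger's algorithm.
f_1 = -12ab - 6a + 30, LT = ab.
f_2 = -7/4a^2 - 1/2ab - 11a + 55/4, LT = a^2.
f_3 = -1/2b + 1, LT = b.

S(f_1,f_2): lcm = a^2b. S = -2/7ab^2 + 1/2a^2 - 44/7ab - 5/2a + 55/7b.
  leading term ab^2: subtract (1/42b)·f_1 from -2/7ab^2 + 1/2a^2 - 44/7ab - 5/2a + 55/7b → 1/2a^2 - 43/7ab - 5/2a + 50/7b
  leading term a^2: subtract (-2/7)·f_2 from 1/2a^2 - 43/7ab - 5/2a + 50/7b → -44/7ab - 79/14a + 50/7b + 55/14
  leading term ab: subtract (11/21)·f_1 from -44/7ab - 79/14a + 50/7b + 55/14 → -5/2a + 50/7b - 165/14
  leading term a: no divisor's leading term divides it; move -5/2a to the remainder.
  leading term b: subtract (-100/7)·f_3 from 50/7b - 165/14 → 5/2
  leading term 1: no divisor's leading term divides it; move 5/2 to the remainder.
  remainder -5/2a + 5/2 ≠ 0; add h_4 = -5/2a + 5/2 to the basis.

S(f_1,f_3): lcm = ab. S = 5/2a - 5/2.
  leading term a: subtract (-1)·h_4 from 5/2a - 5/2 → 0
  remainder 0.

S(f_2,f_3): leading monomials are coprime, so the S-polynomial reduces to 0 (Buchberger's first criterion).
S(f_1,h_4): lcm = ab. S = 1/2a + b - 5/2.
  leading term a: subtract (-1/5)·h_4 from 1/2a + b - 5/2 → b - 2
  leading term b: subtract (-2)·f_3 from b - 2 → 0
  remainder 0.

S(f_2,h_4): lcm = a^2. S = 2/7ab + 51/7a - 55/7.
  leading term ab: subtract (-1/42)·f_1 from 2/7ab + 51/7a - 55/7 → 50/7a - 50/7
  leading term a: subtract (-20/7)·h_4 from 50/7a - 50/7 → 0
  remainder 0.

S(f_3,h_4): leading monomials are coprime, so the S-polynomial reduces to 0 (Buchberger's first criterion).
Every S-polynomial of the final basis reduces to 0, so we have a Gröbner basis.
Inter-reduce: drop elements whose leading term is divisible by another's, tail-reduce, and make monic.
Reduced Gröbner basis: {a - 1, b - 2}.
Label its elements g_1 = a - 1, g_2 = b - 2.

Reduce p = -4ab + 3/4b^2 - 4/3a - 4b + 43/3 modulo G:
  leading term ab: subtract (-4b)·g_1 from -4ab + 3/4b^2 - 4/3a - 4b + 43/3 → 3/4b^2 - 4/3a - 8b + 43/3
  leading term b^2: subtract (3/4b)·g_2 from 3/4b^2 - 4/3a - 8b + 43/3 → -4/3a - 13/2b + 43/3
  leading term a: subtract (-4/3)·g_1 from -4/3a - 13/2b + 43/3 → -13/2b + 13
  leading term b: subtract (-13/2)·g_2 from -13/2b + 13 → 0
  normal form = 0.
Since the normal form is 0, p ∈ I.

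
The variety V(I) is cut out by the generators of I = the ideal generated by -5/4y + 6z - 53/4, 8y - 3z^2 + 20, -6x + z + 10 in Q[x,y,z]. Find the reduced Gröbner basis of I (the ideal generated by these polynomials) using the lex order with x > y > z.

The reduced Gröbner basis is the canonical form of the ideal for this ordering.

f_1 = -5/4y + 6z - 53/4, LT = y.
f_2 = 8y - 3z^2 + 20, LT = y.
f_3 = -6x + z + 10, LT = x.

S(f_1,f_2): lcm = y. S = 3/8z^2 - 24/5z + 81/10.
  leading term z^2: no divisor's leading term divides it; move 3/8z^2 to the remainder.
  leading term z: no divisor's leading term divides it; move -24/5z to the remainder.
  leading term 1: no divisor's leading term divides it; move 81/10 to the remainder.
  remainder 3/8z^2 - 24/5z + 81/10 ≠ 0; add g_4 = 3/8z^2 - 24/5z + 81/10 to the basis.

The other S-polynomials (S(f_1,f_3), S(f_2,f_3), S(f_1,g_4), S(f_2,g_4), S(f_3,g_4)) all reduce to 0 modulo the current basis, so we have a Gröbner basis.
Inter-reduce: drop elements whose leading term is divisible by another's, tail-reduce, and make monic.

G = {x - 1/6z - 5/3, y - 24/5z + 53/5, z^2 - 64/5z + 108/5}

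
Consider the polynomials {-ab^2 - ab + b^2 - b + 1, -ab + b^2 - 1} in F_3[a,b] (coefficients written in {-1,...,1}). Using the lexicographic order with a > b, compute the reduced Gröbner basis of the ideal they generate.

G = {a - b^2 - b, b^3 + 1}

f_1 = -ab^2 - ab + b^2 - b + 1, LT = ab^2.
f_2 = -ab + b^2 - 1, LT = ab.

S(f_1,f_2): lcm = ab^2. S = ab + b^3 - b^2 - 1.
  reduce S modulo (f_1, f_2):
  remainder b^3 + 1 ≠ 0; add g_3 = b^3 + 1 to the basis.

S(f_1,g_3): lcm = ab^3. S = ab^2 - a - b^3 + b^2 - b.
  reduce S modulo (f_1, f_2, g_3):
  remainder -a + b^2 + b ≠ 0; add g_4 = -a + b^2 + b to the basis.

The other S-polynomials (S(f_2,g_3), S(f_1,g_4), S(f_2,g_4), S(g_3,g_4)) all reduce to 0 modulo the current basis, so we have a Gröbner basis.
Inter-reduce: drop elements whose leading term is divisible by another's, tail-reduce, and make monic.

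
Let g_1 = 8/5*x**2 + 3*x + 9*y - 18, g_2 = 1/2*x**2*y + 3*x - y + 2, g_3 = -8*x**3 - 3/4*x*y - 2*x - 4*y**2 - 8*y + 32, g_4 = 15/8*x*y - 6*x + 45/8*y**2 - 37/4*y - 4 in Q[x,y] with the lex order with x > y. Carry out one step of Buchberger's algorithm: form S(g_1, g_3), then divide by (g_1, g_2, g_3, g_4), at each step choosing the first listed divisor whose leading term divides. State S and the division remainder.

S(g_1, g_3) = 15/8*x**2 + 177/32*x*y - 23/2*x - 1/2*y**2 - y + 4; remainder on division = 859/320*x - 547/32*y**2 + 5037/320*y + 5903/160.

lcm(LM(g_1), LM(g_3)) = x**3.
S = (lcm/LT(g_1))·g_1 − (lcm/LT(g_3))·g_3 = 15/8*x**2 + 177/32*x*y - 23/2*x - 1/2*y**2 - y + 4.
Reduce S modulo (g_1, g_2, g_3, g_4) in that order:
  leading term x**2: subtract (75/64)·g_1 from 15/8*x**2 + 177/32*x*y - 23/2*x - 1/2*y**2 - y + 4 → 177/32*x*y - 961/64*x - 1/2*y**2 - 739/64*y + 803/32
  leading term x*y: subtract (59/20)·g_4 from 177/32*x*y - 961/64*x - 1/2*y**2 - 739/64*y + 803/32 → 859/320*x - 547/32*y**2 + 5037/320*y + 5903/160
  leading term x: no divisor's leading term divides it; move 859/320*x to the remainder.
  leading term y**2: no divisor's leading term divides it; move -547/32*y**2 to the remainder.
  leading term y: no divisor's leading term divides it; move 5037/320*y to the remainder.
  leading term 1: no divisor's leading term divides it; move 5903/160 to the remainder.
The remainder 859/320*x - 547/32*y**2 + 5037/320*y + 5903/160 is nonzero, so it would be added as the next basis element.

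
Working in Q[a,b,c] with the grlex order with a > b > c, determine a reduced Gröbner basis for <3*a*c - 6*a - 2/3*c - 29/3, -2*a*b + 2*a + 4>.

f_1 = 3*a*c - 6*a - 2/3*c - 29/3, LT = a*c.
f_2 = -2*a*b + 2*a + 4, LT = a*b.

S(f_1,f_2): lcm = a*b*c. S = -2*a*b + a*c - 2/9*b*c - 29/9*b + 2*c.
  leading term a*b: subtract (1)·f_2 from -2*a*b + a*c - 2/9*b*c - 29/9*b + 2*c → a*c - 2/9*b*c - 2*a - 29/9*b + 2*c - 4
  leading term a*c: subtract (1/3)·f_1 from a*c - 2/9*b*c - 2*a - 29/9*b + 2*c - 4 → -2/9*b*c - 29/9*b + 20/9*c - 7/9
  leading term b*c: no divisor's leading term divides it; move -2/9*b*c to the remainder.
  leading term b: no divisor's leading term divides it; move -29/9*b to the remainder.
  leading term c: no divisor's leading term divides it; move 20/9*c to the remainder.
  leading term 1: no divisor's leading term divides it; move -7/9 to the remainder.
  remainder -2/9*b*c - 29/9*b + 20/9*c - 7/9 ≠ 0; add g_3 = -2/9*b*c - 29/9*b + 20/9*c - 7/9 to the basis.

S(f_1,g_3): lcm = a*b*c. S = -33/2*a*b + 10*a*c - 2/9*b*c - 7/2*a - 29/9*b.
  leading term a*b: subtract (33/4)·f_2 from -33/2*a*b + 10*a*c - 2/9*b*c - 7/2*a - 29/9*b → 10*a*c - 2/9*b*c - 20*a - 29/9*b - 33
  leading term a*c: subtract (10/3)·f_1 from 10*a*c - 2/9*b*c - 20*a - 29/9*b - 33 → -2/9*b*c - 29/9*b + 20/9*c - 7/9
  leading term b*c: subtract (1)·g_3 from -2/9*b*c - 29/9*b + 20/9*c - 7/9 → 0
  remainder 0.

S(f_2,g_3): lcm = a*b*c. S = -29/2*a*b + 9*a*c - 7/2*a - 2*c.
  leading term a*b: subtract (29/4)·f_2 from -29/2*a*b + 9*a*c - 7/2*a - 2*c → 9*a*c - 18*a - 2*c - 29
  leading term a*c: subtract (3)·f_1 from 9*a*c - 18*a - 2*c - 29 → 0
  remainder 0.

Every S-polynomial of the final basis reduces to 0, so we have a Gröbner basis.

G = {a*b - a - 2, a*c - 2*a - 2/9*c - 29/9, b*c + 29/2*b - 10*c + 7/2}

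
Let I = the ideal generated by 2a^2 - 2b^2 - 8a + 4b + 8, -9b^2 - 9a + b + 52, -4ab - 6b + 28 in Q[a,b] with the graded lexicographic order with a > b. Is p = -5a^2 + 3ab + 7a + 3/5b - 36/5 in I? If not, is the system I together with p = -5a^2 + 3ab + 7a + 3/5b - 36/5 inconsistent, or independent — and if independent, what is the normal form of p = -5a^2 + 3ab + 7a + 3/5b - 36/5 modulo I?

-5a^2 + 3ab + 7a + 3/5b - 36/5 lies in I (it reduces to 0).

First compute the reduced Gröbner basis of I by Buchberger's algorithm.
f_1 = 2a^2 - 2b^2 - 8a + 4b + 8, LT = a^2.
f_2 = -9b^2 - 9a + b + 52, LT = b^2.
f_3 = -4ab - 6b + 28, LT = ab.

S(f_1,f_3): lcm = a^2b. S = -b^3 - 11/2ab + 2b^2 + 7a + 4b.
  leading term b^3: subtract (1/9b)·f_2 from -b^3 - 11/2ab + 2b^2 + 7a + 4b → -9/2ab + 17/9b^2 + 7a - 16/9b
  leading term ab: subtract (9/8)·f_3 from -9/2ab + 17/9b^2 + 7a - 16/9b → 17/9b^2 + 7a + 179/36b - 63/2
  leading term b^2: subtract (-17/81)·f_2 from 17/9b^2 + 7a + 179/36b - 63/2 → 46/9a + 1679/324b - 3335/162
  leading term a: no divisor's leading term divides it; move 46/9a to the remainder.
  leading term b: no divisor's leading term divides it; move 1679/324b to the remainder.
  leading term 1: no divisor's leading term divides it; move -3335/162 to the remainder.
  remainder 46/9a + 1679/324b - 3335/162 ≠ 0; add h_4 = 46/9a + 1679/324b - 3335/162 to the basis.

S(f_2,f_3): lcm = ab^2. S = a^2 - 1/9ab - 3/2b^2 - 52/9a + 7b.
  leading term a^2: subtract (1/2)·f_1 from a^2 - 1/9ab - 3/2b^2 - 52/9a + 7b → -1/9ab - 1/2b^2 - 16/9a + 5b - 4
  leading term ab: subtract (1/36)·f_3 from -1/9ab - 1/2b^2 - 16/9a + 5b - 4 → -1/2b^2 - 16/9a + 31/6b - 43/9
  leading term b^2: subtract (1/18)·f_2 from -1/2b^2 - 16/9a + 31/6b - 43/9 → -23/18a + 46/9b - 23/3
  leading term a: subtract (-1/4)·h_4 from -23/18a + 46/9b - 23/3 → 8303/1296b - 8303/648
  leading term b: no divisor's leading term divides it; move 8303/1296b to the remainder.
  leading term 1: no divisor's leading term divides it; move -8303/648 to the remainder.
  remainder 8303/1296b - 8303/648 ≠ 0; add h_5 = 8303/1296b - 8303/648 to the basis.

The other S-polynomials (S(f_1,f_2), S(f_1,h_4), S(f_2,h_4), S(f_3,h_4), S(f_1,h_5), S(f_2,h_5), S(f_3,h_5), S(h_4,h_5)) all reduce to 0 modulo the current basis, so we have a Gröbner basis.
Inter-reduce: drop elements whose leading term is divisible by another's, tail-reduce, and make monic.
Reduced Gröbner basis: {a - 2, b - 2}.
Label its elements g_1 = a - 2, g_2 = b - 2.

Reduce p = -5a^2 + 3ab + 7a + 3/5b - 36/5 modulo G:
  leading term a^2: subtract (-5a)·g_1 from -5a^2 + 3ab + 7a + 3/5b - 36/5 → 3ab - 3a + 3/5b - 36/5
  leading term ab: subtract (3b)·g_1 from 3ab - 3a + 3/5b - 36/5 → -3a + 33/5b - 36/5
  leading term a: subtract (-3)·g_1 from -3a + 33/5b - 36/5 → 33/5b - 66/5
  leading term b: subtract (33/5)·g_2 from 33/5b - 66/5 → 0
  normal form = 0.
Since the normal form is 0, p ∈ I.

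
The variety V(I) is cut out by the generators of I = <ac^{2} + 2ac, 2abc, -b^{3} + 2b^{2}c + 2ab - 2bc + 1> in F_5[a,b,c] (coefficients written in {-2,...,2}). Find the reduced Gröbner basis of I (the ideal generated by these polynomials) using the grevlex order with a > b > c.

G = {b^{3} - 2b^{2}c - 2ab + 2bc - 1, ac}

f_1 = ac^{2} + 2ac, LT = ac^{2}.
f_2 = 2abc, LT = abc.
f_3 = -b^{3} + 2b^{2}c + 2ab - 2bc + 1, LT = b^{3}.

S(f_2,f_3): lcm = ab^{3}c. S = 2ab^{2}c^{2} + 2a^{2}bc - 2abc^{2} + ac.
  leading term ab^{2}c^{2}: subtract (2b^{2})·f_1 from 2ab^{2}c^{2} + 2a^{2}bc - 2abc^{2} + ac → 2a^{2}bc + ab^{2}c - 2abc^{2} + ac
  leading term a^{2}bc: subtract (a)·f_2 from 2a^{2}bc + ab^{2}c - 2abc^{2} + ac → ab^{2}c - 2abc^{2} + ac
  leading term ab^{2}c: subtract (-2b)·f_2 from ab^{2}c - 2abc^{2} + ac → -2abc^{2} + ac
  leading term abc^{2}: subtract (-2b)·f_1 from -2abc^{2} + ac → -abc + ac
  leading term abc: subtract (2)·f_2 from -abc + ac → ac
  leading term ac: no divisor's leading term divides it; move ac to the remainder.
  remainder ac ≠ 0; add g_4 = ac to the basis.

The other S-polynomials (S(f_1,f_2), S(f_1,f_3), S(f_1,g_4), S(f_2,g_4), S(f_3,g_4)) all reduce to 0 modulo the current basis, so we have a Gröbner basis.
Inter-reduce: drop elements whose leading term is divisible by another's, tail-reduce, and make monic.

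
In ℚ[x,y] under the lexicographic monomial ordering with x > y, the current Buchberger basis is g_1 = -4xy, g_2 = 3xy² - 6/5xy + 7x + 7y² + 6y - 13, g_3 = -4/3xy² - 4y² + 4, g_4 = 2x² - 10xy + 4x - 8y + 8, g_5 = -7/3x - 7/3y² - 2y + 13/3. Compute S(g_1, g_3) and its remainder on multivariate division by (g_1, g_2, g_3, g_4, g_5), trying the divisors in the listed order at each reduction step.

lcm(LM(g_1), LM(g_3)) = xy².
S = (lcm/LT(g_1))·g_1 − (lcm/LT(g_3))·g_3 = -3y² + 3.
Reduce S modulo (g_1, g_2, g_3, g_4, g_5) in that order:
  leading term y²: no divisor's leading term divides it; move -3y² to the remainder.
  leading term 1: no divisor's leading term divides it; move 3 to the remainder.
The remainder -3y² + 3 is nonzero, so it would be added as the next basis element.

S(g_1, g_3) = -3y² + 3; remainder on division = -3y² + 3.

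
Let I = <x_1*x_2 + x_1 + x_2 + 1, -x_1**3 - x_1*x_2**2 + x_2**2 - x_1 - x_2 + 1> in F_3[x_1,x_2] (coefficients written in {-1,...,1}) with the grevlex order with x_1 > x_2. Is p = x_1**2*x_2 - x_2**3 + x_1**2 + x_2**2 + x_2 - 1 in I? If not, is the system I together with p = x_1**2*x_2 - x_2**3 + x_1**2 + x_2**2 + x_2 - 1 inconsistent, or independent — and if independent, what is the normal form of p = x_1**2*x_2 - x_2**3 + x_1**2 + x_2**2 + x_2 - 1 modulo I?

x_1**2*x_2 - x_2**3 + x_1**2 + x_2**2 + x_2 - 1 lies in I (it reduces to 0).

First compute the reduced Gröbner basis of I by Buchberger's algorithm.
f_1 = x_1*x_2 + x_1 + x_2 + 1, LT = x_1*x_2.
f_2 = -x_1**3 - x_1*x_2**2 + x_2**2 - x_1 - x_2 + 1, LT = x_1**3.

S(f_1,f_2): lcm = x_1**3*x_2. S = -x_1*x_2**3 + x_1**3 + x_1**2*x_2 + x_2**3 + x_1**2 - x_1*x_2 - x_2**2 + x_2.
  reduce S modulo (f_1, f_2):
  remainder -x_2**3 + x_2**2 - x_2 ≠ 0; add h_3 = -x_2**3 + x_2**2 - x_2 to the basis.

The other S-polynomials (S(f_1,h_3), S(f_2,h_3)) all reduce to 0 modulo the current basis, so we have a Gröbner basis.
Inter-reduce: drop elements whose leading term is divisible by another's, tail-reduce, and make monic.
Reduced Gröbner basis: {x_1**3 + x_2**2 - x_1 + x_2, x_2**3 - x_2**2 + x_2, x_1*x_2 + x_1 + x_2 + 1}.
Label its elements g_1 = x_1**3 + x_2**2 - x_1 + x_2, g_2 = x_2**3 - x_2**2 + x_2, g_3 = x_1*x_2 + x_1 + x_2 + 1.

Reduce p = x_1**2*x_2 - x_2**3 + x_1**2 + x_2**2 + x_2 - 1 modulo G:
  leading term x_1**2*x_2: subtract (x_1)·g_3 from x_1**2*x_2 - x_2**3 + x_1**2 + x_2**2 + x_2 - 1 → -x_2**3 - x_1*x_2 + x_2**2 - x_1 + x_2 - 1
  leading term x_2**3: subtract (-1)·g_2 from -x_2**3 - x_1*x_2 + x_2**2 - x_1 + x_2 - 1 → -x_1*x_2 - x_1 - x_2 - 1
  leading term x_1*x_2: subtract (-1)·g_3 from -x_1*x_2 - x_1 - x_2 - 1 → 0
  normal form = 0.
Since the normal form is 0, p ∈ I.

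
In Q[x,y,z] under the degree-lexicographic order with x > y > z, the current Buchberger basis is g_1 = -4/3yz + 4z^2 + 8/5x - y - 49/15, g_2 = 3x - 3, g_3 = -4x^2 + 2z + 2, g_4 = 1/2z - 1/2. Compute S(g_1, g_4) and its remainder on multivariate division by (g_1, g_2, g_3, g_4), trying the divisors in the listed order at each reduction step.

S(g_1, g_4) = -3z^2 - 6/5x + 7/4y + 49/20; remainder on division = 7/4y - 7/4.

lcm(LM(g_1), LM(g_4)) = yz.
S = (lcm/LT(g_1))·g_1 − (lcm/LT(g_4))·g_4 = -3z^2 - 6/5x + 7/4y + 49/20.
Reduce S modulo (g_1, g_2, g_3, g_4) in that order:
  leading term z^2: subtract (-6z)·g_4 from -3z^2 - 6/5x + 7/4y + 49/20 → -6/5x + 7/4y - 3z + 49/20
  leading term x: subtract (-2/5)·g_2 from -6/5x + 7/4y - 3z + 49/20 → 7/4y - 3z + 5/4
  leading term y: no divisor's leading term divides it; move 7/4y to the remainder.
  leading term z: subtract (-6)·g_4 from -3z + 5/4 → -7/4
  leading term 1: no divisor's leading term divides it; move -7/4 to the remainder.
The remainder 7/4y - 7/4 is nonzero, so it would be added as the next basis element.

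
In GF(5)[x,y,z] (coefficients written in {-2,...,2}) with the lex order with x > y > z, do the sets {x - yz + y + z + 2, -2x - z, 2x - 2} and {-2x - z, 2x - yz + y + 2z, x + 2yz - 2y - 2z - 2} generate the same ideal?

For a fixed monomial order, each ideal has a unique reduced Gröbner basis; comparing bases decides equality.
Buchberger on the first generating set:
f_1 = x - yz + y + z + 2, LT = x.
f_2 = -2x - z, LT = x.
f_3 = 2x - 2, LT = x.

S(f_1,f_2): lcm = x. S = -yz + y - 2z + 2.
  reduce S modulo (f_1, f_2, f_3):
  remainder -yz + y - 2z + 2 ≠ 0; add g_4 = -yz + y - 2z + 2 to the basis.

S(f_1,f_3): lcm = x. S = -yz + y + z - 2.
  reduce S modulo (f_1, f_2, f_3, g_4):
  remainder -2z + 1 ≠ 0; add g_5 = -2z + 1 to the basis.

S(g_4,g_5): lcm = yz. S = 2y + 2z - 2.
  reduce S modulo (f_1, f_2, f_3, g_4, g_5):
  remainder 2y - 1 ≠ 0; add g_6 = 2y - 1 to the basis.

The other S-polynomials (S(f_2,f_3), S(f_1,g_4), S(f_2,g_4), S(f_3,g_4), S(f_1,g_5), S(f_2,g_5), S(f_3,g_5), S(f_1,g_6), S(f_2,g_6), S(f_3,g_6), S(g_4,g_6), S(g_5,g_6)) all reduce to 0 modulo the current basis, so we have a Gröbner basis.
Inter-reduce: drop elements whose leading term is divisible by another's, tail-reduce, and make monic.
Reduced Gröbner basis: {x - 1, y + 2, z + 2}.

Buchberger on the second generating set:
h_1 = -2x - z, LT = x.
h_2 = 2x - yz + y + 2z, LT = x.
h_3 = x + 2yz - 2y - 2z - 2, LT = x.

S(h_1,h_2): lcm = x. S = -2yz + 2y + 2z.
  reduce S modulo (h_1, h_2, h_3):
  remainder -2yz + 2y + 2z ≠ 0; add k_4 = -2yz + 2y + 2z to the basis.

S(h_1,h_3): lcm = x. S = -2yz + 2y + 2.
  reduce S modulo (h_1, h_2, h_3, k_4):
  remainder -2z + 2 ≠ 0; add k_5 = -2z + 2 to the basis.

S(k_4,k_5): lcm = yz. S = -z.
  reduce S modulo (h_1, h_2, h_3, k_4, k_5):
  remainder -1 ≠ 0; add k_6 = -1 to the basis.

The other S-polynomials (S(h_2,h_3), S(h_1,k_4), S(h_2,k_4), S(h_3,k_4), S(h_1,k_5), S(h_2,k_5), S(h_3,k_5), S(h_1,k_6), S(h_2,k_6), S(h_3,k_6), S(k_4,k_6), S(k_5,k_6)) all reduce to 0 modulo the current basis, so we have a Gröbner basis.
Inter-reduce: drop elements whose leading term is divisible by another's, tail-reduce, and make monic.
Reduced Gröbner basis: {1}.

The bases are distinct; the ideals are different.

No, the ideals differ.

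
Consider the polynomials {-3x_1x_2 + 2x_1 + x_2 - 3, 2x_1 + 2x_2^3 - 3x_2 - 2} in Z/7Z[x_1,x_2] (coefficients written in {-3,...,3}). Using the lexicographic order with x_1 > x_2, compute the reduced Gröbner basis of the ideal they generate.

f_1 = -3x_1x_2 + 2x_1 + x_2 - 3, LT = x_1x_2.
f_2 = 2x_1 + 2x_2^3 - 3x_2 - 2, LT = x_1.

S(f_1,f_2): lcm = x_1x_2. S = -3x_1 - x_2^4 - 2x_2^2 + 3x_2 + 1.
  leading term x_1: subtract (2)·f_2 from -3x_1 - x_2^4 - 2x_2^2 + 3x_2 + 1 → -x_2^4 + 3x_2^3 - 2x_2^2 + 2x_2 - 2
  leading term x_2^4: no divisor's leading term divides it; move -x_2^4 to the remainder.
  leading term x_2^3: no divisor's leading term divides it; move 3x_2^3 to the remainder.
  leading term x_2^2: no divisor's leading term divides it; move -2x_2^2 to the remainder.
  leading term x_2: no divisor's leading term divides it; move 2x_2 to the remainder.
  leading term 1: no divisor's leading term divides it; move -2 to the remainder.
  remainder -x_2^4 + 3x_2^3 - 2x_2^2 + 2x_2 - 2 ≠ 0; add g_3 = -x_2^4 + 3x_2^3 - 2x_2^2 + 2x_2 - 2 to the basis.

S(f_1,g_3): lcm = x_1x_2^4. S = -2x_1x_2^2 + 2x_1x_2 - 2x_1 + 2x_2^4 + x_2^3.
  leading term x_1x_2^2: subtract (3x_2)·f_1 from -2x_1x_2^2 + 2x_1x_2 - 2x_1 + 2x_2^4 + x_2^3 → 3x_1x_2 - 2x_1 + 2x_2^4 + x_2^3 - 3x_2^2 + 2x_2
  leading term x_1x_2: subtract (-1)·f_1 from 3x_1x_2 - 2x_1 + 2x_2^4 + x_2^3 - 3x_2^2 + 2x_2 → 2x_2^4 + x_2^3 - 3x_2^2 + 3x_2 - 3
  leading term x_2^4: subtract (-2)·g_3 from 2x_2^4 + x_2^3 - 3x_2^2 + 3x_2 - 3 → 0
  remainder 0.

S(f_2,g_3): leading monomials are coprime, so the S-polynomial reduces to 0 (Buchberger's first criterion).
Every S-polynomial of the final basis reduces to 0, so we have a Gröbner basis.
Inter-reduce: drop elements whose leading term is divisible by another's, tail-reduce, and make monic.

G = {x_1 + x_2^3 + 2x_2 - 1, x_2^4 - 3x_2^3 + 2x_2^2 - 2x_2 + 2}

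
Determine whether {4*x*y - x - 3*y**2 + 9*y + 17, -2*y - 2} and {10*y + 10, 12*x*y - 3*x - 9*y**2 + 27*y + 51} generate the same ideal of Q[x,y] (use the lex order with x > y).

Yes, the ideals are equal.

Since reduced Gröbner bases are canonical representatives of ideals under a given ordering, it suffices to compute and compare them.
Buchberger on the first generating set:
f_1 = 4*x*y - x - 3*y**2 + 9*y + 17, LT = x*y.
f_2 = -2*y - 2, LT = y.

S(f_1,f_2): lcm = x*y. S = -5/4*x - 3/4*y**2 + 9/4*y + 17/4.
  reduce S modulo (f_1, f_2):
  remainder -5/4*x + 5/4 ≠ 0; add g_3 = -5/4*x + 5/4 to the basis.

The other S-polynomials (S(f_1,g_3), S(f_2,g_3)) all reduce to 0 modulo the current basis, so we have a Gröbner basis.
Inter-reduce: drop elements whose leading term is divisible by another's, tail-reduce, and make monic.
Reduced Gröbner basis: {x - 1, y + 1}.

Buchberger on the second generating set:
h_1 = 10*y + 10, LT = y.
h_2 = 12*x*y - 3*x - 9*y**2 + 27*y + 51, LT = x*y.

S(h_1,h_2): lcm = x*y. S = 5/4*x + 3/4*y**2 - 9/4*y - 17/4.
  reduce S modulo (h_1, h_2):
  remainder 5/4*x - 5/4 ≠ 0; add k_3 = 5/4*x - 5/4 to the basis.

The other S-polynomials (S(h_1,k_3), S(h_2,k_3)) all reduce to 0 modulo the current basis, so we have a Gröbner basis.
Inter-reduce: drop elements whose leading term is divisible by another's, tail-reduce, and make monic.
Reduced Gröbner basis: {x - 1, y + 1}.

Same reduced basis, so the two generating sets span the same ideal.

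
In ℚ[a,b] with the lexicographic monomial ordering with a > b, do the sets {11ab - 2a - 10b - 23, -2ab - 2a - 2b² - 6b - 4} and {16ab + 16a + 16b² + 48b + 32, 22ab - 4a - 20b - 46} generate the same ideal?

For a fixed monomial order, each ideal has a unique reduced Gröbner basis; comparing bases decides equality.
Buchberger on the first generating set:
f_1 = 11ab - 2a - 10b - 23, LT = ab.
f_2 = -2ab - 2a - 2b² - 6b - 4, LT = ab.

S(f_1,f_2): lcm = ab. S = -13/11a - b² - 43/11b - 45/11.
  leading term a: no divisor's leading term divides it; move -13/11a to the remainder.
  leading term b²: no divisor's leading term divides it; move -b² to the remainder.
  leading term b: no divisor's leading term divides it; move -43/11b to the remainder.
  leading term 1: no divisor's leading term divides it; move -45/11 to the remainder.
  remainder -13/11a - b² - 43/11b - 45/11 ≠ 0; add g_3 = -13/11a - b² - 43/11b - 45/11 to the basis.

S(f_1,g_3): lcm = ab. S = -2/11a - 11/13b³ - 43/13b² - 625/143b - 23/11.
  leading term a: subtract (2/13)·g_3 from -2/11a - 11/13b³ - 43/13b² - 625/143b - 23/11 → -11/13b³ - 41/13b² - 49/13b - 19/13
  leading term b³: no divisor's leading term divides it; move -11/13b³ to the remainder.
  leading term b²: no divisor's leading term divides it; move -41/13b² to the remainder.
  leading term b: no divisor's leading term divides it; move -49/13b to the remainder.
  leading term 1: no divisor's leading term divides it; move -19/13 to the remainder.
  remainder -11/13b³ - 41/13b² - 49/13b - 19/13 ≠ 0; add g_4 = -11/13b³ - 41/13b² - 49/13b - 19/13 to the basis.

S(f_2,g_3): lcm = ab. S = a - 11/13b³ - 30/13b² - 6/13b + 2.
  leading term a: subtract (-11/13)·g_3 from a - 11/13b³ - 30/13b² - 6/13b + 2 → -11/13b³ - 41/13b² - 49/13b - 19/13
  leading term b³: subtract (1)·g_4 from -11/13b³ - 41/13b² - 49/13b - 19/13 → 0
  remainder 0.

S(f_1,g_4): lcm = ab³. S = -43/11ab² - 49/11ab - 19/11a - 10/11b³ - 23/11b².
  leading term ab²: subtract (-43/121b)·f_1 from -43/11ab² - 49/11ab - 19/11a - 10/11b³ - 23/11b² → -625/121ab - 19/11a - 10/11b³ - 683/121b² - 989/121b
  leading term ab: subtract (-625/1331)·f_1 from -625/121ab - 19/11a - 10/11b³ - 683/121b² - 989/121b → -3549/1331a - 10/11b³ - 683/121b² - 17129/1331b - 14375/1331
  leading term a: subtract (273/121)·g_3 from -3549/1331a - 10/11b³ - 683/121b² - 17129/1331b - 14375/1331 → -10/11b³ - 410/121b² - 490/121b - 190/121
  leading term b³: subtract (130/121)·g_4 from -10/11b³ - 410/121b² - 490/121b - 190/121 → 0
  remainder 0.

S(f_2,g_4): lcm = ab³. S = -30/11ab² - 49/11ab - 19/11a + b⁴ + 3b³ + 2b².
  leading term ab²: subtract (-30/121b)·f_1 from -30/11ab² - 49/11ab - 19/11a + b⁴ + 3b³ + 2b² → -599/121ab - 19/11a + b⁴ + 3b³ - 58/121b² - 690/121b
  leading term ab: subtract (-599/1331)·f_1 from -599/121ab - 19/11a + b⁴ + 3b³ - 58/121b² - 690/121b → -3497/1331a + b⁴ + 3b³ - 58/121b² - 13580/1331b - 13777/1331
  leading term a: subtract (269/121)·g_3 from -3497/1331a + b⁴ + 3b³ - 58/121b² - 13580/1331b - 13777/1331 → b⁴ + 3b³ + 211/121b² - 183/121b - 152/121
  leading term b⁴: subtract (-13/11b)·g_4 from b⁴ + 3b³ + 211/121b² - 183/121b - 152/121 → -8/11b³ - 328/121b² - 392/121b - 152/121
  leading term b³: subtract (104/121)·g_4 from -8/11b³ - 328/121b² - 392/121b - 152/121 → 0
  remainder 0.

S(g_3,g_4): leading monomials are coprime, so the S-polynomial reduces to 0 (Buchberger's first criterion).
Every S-polynomial of the final basis reduces to 0, so we have a Gröbner basis.
Inter-reduce: drop elements whose leading term is divisible by another's, tail-reduce, and make monic.
Reduced Gröbner basis: {a + 11/13b² + 43/13b + 45/13, b³ + 41/11b² + 49/11b + 19/11}.

Buchberger on the second generating set:
h_1 = 16ab + 16a + 16b² + 48b + 32, LT = ab.
h_2 = 22ab - 4a - 20b - 46, LT = ab.

S(h_1,h_2): lcm = ab. S = 13/11a + b² + 43/11b + 45/11.
  leading term a: no divisor's leading term divides it; move 13/11a to the remainder.
  leading term b²: no divisor's leading term divides it; move b² to the remainder.
  leading term b: no divisor's leading term divides it; move 43/11b to the remainder.
  leading term 1: no divisor's leading term divides it; move 45/11 to the remainder.
  remainder 13/11a + b² + 43/11b + 45/11 ≠ 0; add k_3 = 13/11a + b² + 43/11b + 45/11 to the basis.

S(h_1,k_3): lcm = ab. S = a - 11/13b³ - 30/13b² - 6/13b + 2.
  leading term a: subtract (11/13)·k_3 from a - 11/13b³ - 30/13b² - 6/13b + 2 → -11/13b³ - 41/13b² - 49/13b - 19/13
  leading term b³: no divisor's leading term divides it; move -11/13b³ to the remainder.
  leading term b²: no divisor's leading term divides it; move -41/13b² to the remainder.
  leading term b: no divisor's leading term divides it; move -49/13b to the remainder.
  leading term 1: no divisor's leading term divides it; move -19/13 to the remainder.
  remainder -11/13b³ - 41/13b² - 49/13b - 19/13 ≠ 0; add k_4 = -11/13b³ - 41/13b² - 49/13b - 19/13 to the basis.

S(h_2,k_3): lcm = ab. S = -2/11a - 11/13b³ - 43/13b² - 625/143b - 23/11.
  leading term a: subtract (-2/13)·k_3 from -2/11a - 11/13b³ - 43/13b² - 625/143b - 23/11 → -11/13b³ - 41/13b² - 49/13b - 19/13
  leading term b³: subtract (1)·k_4 from -11/13b³ - 41/13b² - 49/13b - 19/13 → 0
  remainder 0.

S(h_1,k_4): lcm = ab³. S = -30/11ab² - 49/11ab - 19/11a + b⁴ + 3b³ + 2b².
  leading term ab²: subtract (-15/88b)·h_1 from -30/11ab² - 49/11ab - 19/11a + b⁴ + 3b³ + 2b² → -19/11ab - 19/11a + b⁴ + 63/11b³ + 112/11b² + 60/11b
  leading term ab: subtract (-19/176)·h_1 from -19/11ab - 19/11a + b⁴ + 63/11b³ + 112/11b² + 60/11b → b⁴ + 63/11b³ + 131/11b² + 117/11b + 38/11
  leading term b⁴: subtract (-13/11b)·k_4 from b⁴ + 63/11b³ + 131/11b² + 117/11b + 38/11 → 2b³ + 82/11b² + 98/11b + 38/11
  leading term b³: subtract (-26/11)·k_4 from 2b³ + 82/11b² + 98/11b + 38/11 → 0
  remainder 0.

S(h_2,k_4): lcm = ab³. S = -43/11ab² - 49/11ab - 19/11a - 10/11b³ - 23/11b².
  leading term ab²: subtract (-43/176b)·h_1 from -43/11ab² - 49/11ab - 19/11a - 10/11b³ - 23/11b² → -6/11ab - 19/11a + 3b³ + 106/11b² + 86/11b
  leading term ab: subtract (-3/88)·h_1 from -6/11ab - 19/11a + 3b³ + 106/11b² + 86/11b → -13/11a + 3b³ + 112/11b² + 104/11b + 12/11
  leading term a: subtract (-1)·k_3 from -13/11a + 3b³ + 112/11b² + 104/11b + 12/11 → 3b³ + 123/11b² + 147/11b + 57/11
  leading term b³: subtract (-39/11)·k_4 from 3b³ + 123/11b² + 147/11b + 57/11 → 0
  remainder 0.

S(k_3,k_4): leading monomials are coprime, so the S-polynomial reduces to 0 (Buchberger's first criterion).
Every S-polynomial of the final basis reduces to 0, so we have a Gröbner basis.
Inter-reduce: drop elements whose leading term is divisible by another's, tail-reduce, and make monic.
Reduced Gröbner basis: {a + 11/13b² + 43/13b + 45/13, b³ + 41/11b² + 49/11b + 19/11}.

These coincide, so the ideals are equal.

Yes, the ideals are equal.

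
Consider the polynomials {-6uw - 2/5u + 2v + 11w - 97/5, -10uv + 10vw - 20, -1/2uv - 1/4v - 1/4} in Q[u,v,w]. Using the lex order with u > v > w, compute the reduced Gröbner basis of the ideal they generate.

f_1 = -6uw - 2/5u + 2v + 11w - 97/5, LT = uw.
f_2 = -10uv + 10vw - 20, LT = uv.
f_3 = -1/2uv - 1/4v - 1/4, LT = uv.

S(f_1,f_2): lcm = uvw. S = 1/15uv - 1/3v^2 + vw^2 - 11/6vw + 97/30v - 2w.
  leading term uv: subtract (-1/150)·f_2 from 1/15uv - 1/3v^2 + vw^2 - 11/6vw + 97/30v - 2w → -1/3v^2 + vw^2 - 53/30vw + 97/30v - 2w - 2/15
  leading term v^2: no divisor's leading term divides it; move -1/3v^2 to the remainder.
  leading term vw^2: no divisor's leading term divides it; move vw^2 to the remainder.
  leading term vw: no divisor's leading term divides it; move -53/30vw to the remainder.
  leading term v: no divisor's leading term divides it; move 97/30v to the remainder.
  leading term w: no divisor's leading term divides it; move -2w to the remainder.
  leading term 1: no divisor's leading term divides it; move -2/15 to the remainder.
  remainder -1/3v^2 + vw^2 - 53/30vw + 97/30v - 2w - 2/15 ≠ 0; add g_4 = -1/3v^2 + vw^2 - 53/30vw + 97/30v - 2w - 2/15 to the basis.

S(f_1,f_3): lcm = uvw. S = 1/15uv - 1/3v^2 - 7/3vw + 97/30v - 1/2w.
  leading term uv: subtract (-1/150)·f_2 from 1/15uv - 1/3v^2 - 7/3vw + 97/30v - 1/2w → -1/3v^2 - 34/15vw + 97/30v - 1/2w - 2/15
  leading term v^2: subtract (1)·g_4 from -1/3v^2 - 34/15vw + 97/30v - 1/2w - 2/15 → -vw^2 - 1/2vw + 3/2w
  leading term vw^2: no divisor's leading term divides it; move -vw^2 to the remainder.
  leading term vw: no divisor's leading term divides it; move -1/2vw to the remainder.
  leading term w: no divisor's leading term divides it; move 3/2w to the remainder.
  remainder -vw^2 - 1/2vw + 3/2w ≠ 0; add g_5 = -vw^2 - 1/2vw + 3/2w to the basis.

S(f_2,f_3): lcm = uv. S = -vw - 1/2v + 3/2.
  leading term vw: no divisor's leading term divides it; move -vw to the remainder.
  leading term v: no divisor's leading term divides it; move -1/2v to the remainder.
  leading term 1: no divisor's leading term divides it; move 3/2 to the remainder.
  remainder -vw - 1/2v + 3/2 ≠ 0; add g_6 = -vw - 1/2v + 3/2 to the basis.

S(f_3,g_4): lcm = uv^2. S = 3uvw^2 - 53/10uvw + 97/10uv - 6uw - 2/5u + 1/2v^2 + 1/2v.
  leading term uvw^2: subtract (-1/2vw)·f_1 from 3uvw^2 - 53/10uvw + 97/10uv - 6uw - 2/5u + 1/2v^2 + 1/2v → -11/2uvw + 97/10uv - 6uw - 2/5u + v^2w + 1/2v^2 + 11/2vw^2 - 97/10vw + 1/2v
  leading term uvw: subtract (11/12v)·f_1 from -11/2uvw + 97/10uv - 6uw - 2/5u + v^2w + 1/2v^2 + 11/2vw^2 - 97/10vw + 1/2v → 151/15uv - 6uw - 2/5u + v^2w - 4/3v^2 + 11/2vw^2 - 1187/60vw + 1097/60v
  leading term uv: subtract (-151/150)·f_2 from 151/15uv - 6uw - 2/5u + v^2w - 4/3v^2 + 11/2vw^2 - 1187/60vw + 1097/60v → -6uw - 2/5u + v^2w - 4/3v^2 + 11/2vw^2 - 583/60vw + 1097/60v - 302/15
  leading term uw: subtract (1)·f_1 from -6uw - 2/5u + v^2w - 4/3v^2 + 11/2vw^2 - 583/60vw + 1097/60v - 302/15 → v^2w - 4/3v^2 + 11/2vw^2 - 583/60vw + 977/60v - 11w - 11/15
  leading term v^2w: subtract (-3w)·g_4 from v^2w - 4/3v^2 + 11/2vw^2 - 583/60vw + 977/60v - 11w - 11/15 → -4/3v^2 + 3vw^3 + 1/5vw^2 - 1/60vw + 977/60v - 6w^2 - 57/5w - 11/15
  leading term v^2: subtract (4)·g_4 from -4/3v^2 + 3vw^3 + 1/5vw^2 - 1/60vw + 977/60v - 6w^2 - 57/5w - 11/15 → 3vw^3 - 19/5vw^2 + 141/20vw + 67/20v - 6w^2 - 17/5w - 1/5
  leading term vw^3: subtract (-3w)·g_5 from 3vw^3 - 19/5vw^2 + 141/20vw + 67/20v - 6w^2 - 17/5w - 1/5 → -53/10vw^2 + 141/20vw + 67/20v - 3/2w^2 - 17/5w - 1/5
  leading term vw^2: subtract (53/10)·g_5 from -53/10vw^2 + 141/20vw + 67/20v - 3/2w^2 - 17/5w - 1/5 → 97/10vw + 67/20v - 3/2w^2 - 227/20w - 1/5
  leading term vw: subtract (-97/10)·g_6 from 97/10vw + 67/20v - 3/2w^2 - 227/20w - 1/5 → -3/2v - 3/2w^2 - 227/20w + 287/20
  leading term v: no divisor's leading term divides it; move -3/2v to the remainder.
  leading term w^2: no divisor's leading term divides it; move -3/2w^2 to the remainder.
  leading term w: no divisor's leading term divides it; move -227/20w to the remainder.
  leading term 1: no divisor's leading term divides it; move 287/20 to the remainder.
  remainder -3/2v - 3/2w^2 - 227/20w + 287/20 ≠ 0; add g_7 = -3/2v - 3/2w^2 - 227/20w + 287/20 to the basis.

S(f_1,g_5): lcm = uvw^2. S = -13/30uvw + 3/2uw - 1/3v^2w - 11/6vw^2 + 97/30vw.
  leading term uvw: subtract (13/180v)·f_1 from -13/30uvw + 3/2uw - 1/3v^2w - 11/6vw^2 + 97/30vw → 13/450uv + 3/2uw - 1/3v^2w - 13/90v^2 - 11/6vw^2 + 439/180vw + 1261/900v
  leading term uv: subtract (-13/4500)·f_2 from 13/450uv + 3/2uw - 1/3v^2w - 13/90v^2 - 11/6vw^2 + 439/180vw + 1261/900v → 3/2uw - 1/3v^2w - 13/90v^2 - 11/6vw^2 + 2221/900vw + 1261/900v - 13/225
  leading term uw: subtract (-1/4)·f_1 from 3/2uw - 1/3v^2w - 13/90v^2 - 11/6vw^2 + 2221/900vw + 1261/900v - 13/225 → -1/10u - 1/3v^2w - 13/90v^2 - 11/6vw^2 + 2221/900vw + 1711/900v + 11/4w - 4417/900
  leading term u: no divisor's leading term divides it; move -1/10u to the remainder.
  leading term v^2w: subtract (w)·g_4 from -1/3v^2w - 13/90v^2 - 11/6vw^2 + 2221/900vw + 1711/900v + 11/4w - 4417/900 → -13/90v^2 - vw^3 - 1/15vw^2 - 689/900vw + 1711/900v + 2w^2 + 173/60w - 4417/900
  leading term v^2: subtract (13/30)·g_4 from -13/90v^2 - vw^3 - 1/15vw^2 - 689/900vw + 1711/900v + 2w^2 + 173/60w - 4417/900 → -vw^3 - 1/2vw^2 + 1/2v + 2w^2 + 15/4w - 97/20
  leading term vw^3: subtract (w)·g_5 from -vw^3 - 1/2vw^2 + 1/2v + 2w^2 + 15/4w - 97/20 → 1/2v + 1/2w^2 + 15/4w - 97/20
  leading term v: subtract (-1/3)·g_7 from 1/2v + 1/2w^2 + 15/4w - 97/20 → -1/30w - 1/15
  leading term w: no divisor's leading term divides it; move -1/30w to the remainder.
  leading term 1: no divisor's leading term divides it; move -1/15 to the remainder.
  remainder -1/10u - 1/30w - 1/15 ≠ 0; add g_8 = -1/10u - 1/30w - 1/15 to the basis.

S(g_4,g_5): lcm = v^2w^2. S = -1/2v^2w - 3vw^4 + 53/10vw^3 - 97/10vw^2 + 3/2vw + 6w^3 + 2/5w^2.
  leading term v^2w: subtract (3/2w)·g_4 from -1/2v^2w - 3vw^4 + 53/10vw^3 - 97/10vw^2 + 3/2vw + 6w^3 + 2/5w^2 → -3vw^4 + 19/5vw^3 - 141/20vw^2 - 67/20vw + 6w^3 + 17/5w^2 + 1/5w
  leading term vw^4: subtract (3w^2)·g_5 from -3vw^4 + 19/5vw^3 - 141/20vw^2 - 67/20vw + 6w^3 + 17/5w^2 + 1/5w → 53/10vw^3 - 141/20vw^2 - 67/20vw + 3/2w^3 + 17/5w^2 + 1/5w
  leading term vw^3: subtract (-53/10w)·g_5 from 53/10vw^3 - 141/20vw^2 - 67/20vw + 3/2w^3 + 17/5w^2 + 1/5w → -97/10vw^2 - 67/20vw + 3/2w^3 + 227/20w^2 + 1/5w
  leading term vw^2: subtract (97/10)·g_5 from -97/10vw^2 - 67/20vw + 3/2w^3 + 227/20w^2 + 1/5w → 3/2vw + 3/2w^3 + 227/20w^2 - 287/20w
  leading term vw: subtract (-3/2)·g_6 from 3/2vw + 3/2w^3 + 227/20w^2 - 287/20w → -3/4v + 3/2w^3 + 227/20w^2 - 287/20w + 9/4
  leading term v: subtract (1/2)·g_7 from -3/4v + 3/2w^3 + 227/20w^2 - 287/20w + 9/4 → 3/2w^3 + 121/10w^2 - 347/40w - 197/40
  leading term w^3: no divisor's leading term divides it; move 3/2w^3 to the remainder.
  leading term w^2: no divisor's leading term divides it; move 121/10w^2 to the remainder.
  leading term w: no divisor's leading term divides it; move -347/40w to the remainder.
  leading term 1: no divisor's leading term divides it; move -197/40 to the remainder.
  remainder 3/2w^3 + 121/10w^2 - 347/40w - 197/40 ≠ 0; add g_9 = 3/2w^3 + 121/10w^2 - 347/40w - 197/40 to the basis.

The other S-polynomials (S(f_1,g_4), S(f_2,g_4), S(f_2,g_5), S(f_3,g_5), S(f_1,g_6), S(f_2,g_6), S(f_3,g_6), S(g_4,g_6), S(g_5,g_6), S(f_1,g_7), S(f_2,g_7), S(f_3,g_7), S(g_4,g_7), S(g_5,g_7), S(g_6,g_7), S(f_1,g_8), S(f_2,g_8), S(f_3,g_8), S(g_4,g_8), S(g_5,g_8), S(g_6,g_8), S(g_7,g_8), S(f_1,g_9), S(f_2,g_9), S(f_3,g_9), S(g_4,g_9), S(g_5,g_9), S(g_6,g_9), S(g_7,g_9), S(g_8,g_9)) all reduce to 0 modulo the current basis, so we have a Gröbner basis.
Inter-reduce: drop elements whose leading term is divisible by another's, tail-reduce, and make monic.

G = {u + 1/3w + 2/3, v + w^2 + 227/30w - 287/30, w^3 + 121/15w^2 - 347/60w - 197/60}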